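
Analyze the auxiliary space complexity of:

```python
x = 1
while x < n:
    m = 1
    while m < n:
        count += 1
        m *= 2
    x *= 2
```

Space complexity: O(1).
Only a constant amount of auxiliary storage is used; nothing grows with n.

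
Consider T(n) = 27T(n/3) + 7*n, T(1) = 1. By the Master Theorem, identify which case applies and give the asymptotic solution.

a=27, b=3, f(n)=7*n.
log_3(27) = 3 > 1.
Since f(n) = O(n^1) is polynomially smaller than n^3, Case 1 applies.
T(n) = Theta(n^3).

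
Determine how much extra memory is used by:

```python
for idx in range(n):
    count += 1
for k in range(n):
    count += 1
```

Space complexity: O(1).
Only a constant amount of auxiliary storage is used; nothing grows with n.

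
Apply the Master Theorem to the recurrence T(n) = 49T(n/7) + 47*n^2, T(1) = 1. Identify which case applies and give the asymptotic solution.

a=49, b=7, f(n)=47*n^2.
log_7(49) = 2, so n^(log_b(a)) = n^2.
f(n) = Theta(n^2), so Case 2 applies.
T(n) = Theta(n^2 log n).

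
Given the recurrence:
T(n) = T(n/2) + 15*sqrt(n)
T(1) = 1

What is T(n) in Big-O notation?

Each level contributes sqrt(n/2^k). Geometric series with ratio 1/sqrt(2) < 1 sums to O(sqrt(n)).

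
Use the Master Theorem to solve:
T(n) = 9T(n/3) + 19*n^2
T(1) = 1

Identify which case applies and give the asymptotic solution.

a=9, b=3, f(n)=19*n^2.
log_3(9) = 2, so n^(log_b(a)) = n^2.
f(n) = Theta(n^2), so Case 2 applies.
T(n) = Theta(n^2 log n).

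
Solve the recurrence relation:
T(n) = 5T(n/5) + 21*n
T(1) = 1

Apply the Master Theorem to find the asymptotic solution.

a=5, b=5, f(n)=21*n. log_5(5) = 1. Case 2: T(n) = O(n log n).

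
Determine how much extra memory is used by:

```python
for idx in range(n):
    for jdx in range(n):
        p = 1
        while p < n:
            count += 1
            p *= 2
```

Space complexity: O(1).
Only a constant amount of auxiliary storage is used; nothing grows with n.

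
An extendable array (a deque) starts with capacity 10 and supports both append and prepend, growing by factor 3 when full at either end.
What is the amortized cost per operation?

Growth at either end copies all elements; capacities form a geometric sequence with ratio 3, so total copy cost over n operations is O(n) (two geometric series). Amortized O(1).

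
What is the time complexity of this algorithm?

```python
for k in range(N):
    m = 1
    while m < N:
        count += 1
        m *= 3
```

Time complexity: O(n log n).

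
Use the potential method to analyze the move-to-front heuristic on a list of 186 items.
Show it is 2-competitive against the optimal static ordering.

Let Phi = number of inversions between the MTF list and the optimal static list (0 <= Phi <= C(186,2)). Accessing an element at MTF position k and optimal position j: the move-to-front destroys all k-1 inversions in front of it that are not in front in optimal (>= k-j of them) and creates at most j-1 new ones. Amortized cost <= k + (j-1) - (k-j) = 2j - 1 <= 2 * optimal cost.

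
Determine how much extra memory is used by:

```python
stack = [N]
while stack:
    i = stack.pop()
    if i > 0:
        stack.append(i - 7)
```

Space complexity: O(1).
Only a constant amount of auxiliary storage is used; nothing grows with n.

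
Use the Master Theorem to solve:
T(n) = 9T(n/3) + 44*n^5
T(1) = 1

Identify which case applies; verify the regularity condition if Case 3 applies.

a=9, b=3, f(n)=44*n^5.
log_3(9) = 2 < 5.
f(n) = Omega(n^(2+epsilon)) for some epsilon > 0, so Case 3 is the candidate.
Regularity: a*f(n/b) = 9*44*(n/3)^5 = (9/243)*44*n^5 <= c*f(n) with c = 9/243 < 1. Satisfied.
Case 3: T(n) = Theta(n^5).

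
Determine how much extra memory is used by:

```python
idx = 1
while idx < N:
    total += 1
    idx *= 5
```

Space complexity: O(1).
Only a constant amount of auxiliary storage is used; nothing grows with n.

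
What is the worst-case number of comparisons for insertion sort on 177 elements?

Insertion sort on reverse-sorted input: 1 + 2 + ... + (177-1) = 15576 comparisons.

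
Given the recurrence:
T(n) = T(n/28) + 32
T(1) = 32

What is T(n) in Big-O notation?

Each step divides n by 28 and adds 32. After log_28(n) steps, T(n) = O(log n).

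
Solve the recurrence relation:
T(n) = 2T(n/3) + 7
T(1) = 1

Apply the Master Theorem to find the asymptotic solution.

a=2, b=3, f(n)=7. log_3(2) = 0.6309. Case 1 of Master Theorem: T(n) = O(n^0.6309).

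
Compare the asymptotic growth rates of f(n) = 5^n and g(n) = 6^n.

g(n) = 6^n grows faster: (6/5)^n -> infinity since 6/5 > 1.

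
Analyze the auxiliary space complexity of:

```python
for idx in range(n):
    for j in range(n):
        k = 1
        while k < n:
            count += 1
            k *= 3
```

Space complexity: O(1).
Only a constant amount of auxiliary storage is used; nothing grows with n.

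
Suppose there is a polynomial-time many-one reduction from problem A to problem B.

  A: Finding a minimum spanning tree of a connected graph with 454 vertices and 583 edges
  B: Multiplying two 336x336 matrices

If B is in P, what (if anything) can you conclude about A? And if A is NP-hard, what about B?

A poly-time reduction A <=_p B means any A-instance can be transformed to a B-instance in poly time.
If B is in P: compose the reduction with B's poly-time algorithm to solve A in poly time, so A is in P.
If A is NP-hard: every NP problem reduces to A, which reduces to B; composing reductions, every NP problem reduces to B, so B is NP-hard.
(Here in fact A is P and B is P.)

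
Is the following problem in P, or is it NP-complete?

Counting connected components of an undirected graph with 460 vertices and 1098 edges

This problem is in P: BFS/DFS visits each vertex and edge once: O(V+E).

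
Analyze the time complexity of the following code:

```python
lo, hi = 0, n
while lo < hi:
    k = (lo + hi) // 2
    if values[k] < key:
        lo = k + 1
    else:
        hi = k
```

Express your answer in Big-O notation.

Time complexity: O(log n).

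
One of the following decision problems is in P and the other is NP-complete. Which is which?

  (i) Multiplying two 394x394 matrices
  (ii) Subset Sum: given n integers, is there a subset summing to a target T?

(i) is P: the schoolbook algorithm runs in O(n^3).
(ii) is NP-complete: one of Karp's 21 NP-complete problems.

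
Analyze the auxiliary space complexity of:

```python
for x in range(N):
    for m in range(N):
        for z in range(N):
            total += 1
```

Space complexity: O(1).
Only a constant amount of auxiliary storage is used; nothing grows with n.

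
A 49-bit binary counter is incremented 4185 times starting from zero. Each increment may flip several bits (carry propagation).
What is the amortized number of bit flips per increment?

Bit i flips on every 2^i-th increment, so over 4185 increments bit i flips floor(4185/2^i) times. Summing over i: total flips < 2 * 4185. Amortized: < 2 = O(1) per increment.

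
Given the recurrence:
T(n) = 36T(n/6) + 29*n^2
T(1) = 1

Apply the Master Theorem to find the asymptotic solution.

a=36, b=6, f(n)=29*n^2. log_6(36) = 2. Case 2: T(n) = O(n^2 log n).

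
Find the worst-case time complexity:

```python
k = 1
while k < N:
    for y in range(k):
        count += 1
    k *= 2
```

Time complexity: O(n).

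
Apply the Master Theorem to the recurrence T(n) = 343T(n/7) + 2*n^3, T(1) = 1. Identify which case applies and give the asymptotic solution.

a=343, b=7, f(n)=2*n^3.
log_7(343) = 3, so n^(log_b(a)) = n^3.
f(n) = Theta(n^3), so Case 2 applies.
T(n) = Theta(n^3 log n).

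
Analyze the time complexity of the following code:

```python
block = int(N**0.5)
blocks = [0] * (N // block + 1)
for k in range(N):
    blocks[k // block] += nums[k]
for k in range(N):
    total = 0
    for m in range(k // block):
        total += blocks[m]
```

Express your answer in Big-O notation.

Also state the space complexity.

Time complexity: O(n * sqrt(n)).
Space complexity: O(sqrt(n)).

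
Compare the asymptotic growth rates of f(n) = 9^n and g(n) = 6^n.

f(n) = 9^n grows faster: (9/6)^n -> infinity since 9/6 > 1.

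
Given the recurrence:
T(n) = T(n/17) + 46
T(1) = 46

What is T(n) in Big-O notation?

Each step divides n by 17 and adds 46. After log_17(n) steps, T(n) = O(log n).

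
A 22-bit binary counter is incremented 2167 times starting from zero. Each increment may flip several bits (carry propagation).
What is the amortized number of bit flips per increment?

Bit i flips on every 2^i-th increment, so over 2167 increments bit i flips floor(2167/2^i) times. Summing over i: total flips < 2 * 2167. Amortized: < 2 = O(1) per increment.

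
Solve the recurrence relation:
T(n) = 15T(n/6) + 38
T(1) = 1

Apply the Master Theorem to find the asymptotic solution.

a=15, b=6, f(n)=38. log_6(15) = 1.511. Case 1 of Master Theorem: T(n) = O(n^1.511).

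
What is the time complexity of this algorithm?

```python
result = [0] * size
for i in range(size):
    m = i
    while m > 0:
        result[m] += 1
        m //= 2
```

Time complexity: O(n log n).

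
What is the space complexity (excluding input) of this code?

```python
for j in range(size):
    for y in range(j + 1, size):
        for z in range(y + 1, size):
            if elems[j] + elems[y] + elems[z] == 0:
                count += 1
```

Space complexity: O(1).
Only a constant amount of auxiliary storage is used; nothing grows with n.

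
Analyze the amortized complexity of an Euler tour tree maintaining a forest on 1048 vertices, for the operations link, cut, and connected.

An Euler tour tree stores each tree's Euler tour as a balanced BST keyed by tour position. On 1048 vertices: link concatenates two tours via O(1) splits/joins of size <= 2*1048 (O(log n)); cut splits the tour at the two occurrences of the edge (O(log n)); connected compares BST roots (O(log n) to find the root). All O(log n) amortized.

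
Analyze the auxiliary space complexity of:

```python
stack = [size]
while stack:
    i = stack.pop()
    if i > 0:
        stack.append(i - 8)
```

Space complexity: O(1).
Only a constant amount of auxiliary storage is used; nothing grows with n.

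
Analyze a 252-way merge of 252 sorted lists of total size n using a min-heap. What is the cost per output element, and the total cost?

Maintain a min-heap of size 252 holding the current head of each list. Each output step does one extract-min (O(log 252)) and one insert of that list's next element (O(log 252)). Each of the n elements passes through the heap exactly once, so the total cost is O(n log 252), i.e. O(log 252) per output element.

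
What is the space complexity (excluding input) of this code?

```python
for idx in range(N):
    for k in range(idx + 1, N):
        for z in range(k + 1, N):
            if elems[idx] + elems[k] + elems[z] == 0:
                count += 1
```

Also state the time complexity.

Space complexity: O(1).
Only a constant amount of auxiliary storage is used; nothing grows with n.
Time complexity: O(n^3).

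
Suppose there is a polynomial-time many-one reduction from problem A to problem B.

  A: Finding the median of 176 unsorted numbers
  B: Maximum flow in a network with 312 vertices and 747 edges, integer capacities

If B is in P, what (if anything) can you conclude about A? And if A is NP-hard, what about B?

A poly-time reduction A <=_p B means any A-instance can be transformed to a B-instance in poly time.
If B is in P: compose the reduction with B's poly-time algorithm to solve A in poly time, so A is in P.
If A is NP-hard: every NP problem reduces to A, which reduces to B; composing reductions, every NP problem reduces to B, so B is NP-hard.
(Here in fact A is P and B is P.)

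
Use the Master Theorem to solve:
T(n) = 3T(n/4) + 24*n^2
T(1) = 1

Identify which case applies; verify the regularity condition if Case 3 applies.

a=3, b=4, f(n)=24*n^2.
log_4(3) = 0.7925 < 2.
f(n) = Omega(n^(0.7925+epsilon)) for some epsilon > 0, so Case 3 is the candidate.
Regularity: a*f(n/b) = 3*24*(n/4)^2 = (3/16)*24*n^2 <= c*f(n) with c = 3/16 < 1. Satisfied.
Case 3: T(n) = Theta(n^2).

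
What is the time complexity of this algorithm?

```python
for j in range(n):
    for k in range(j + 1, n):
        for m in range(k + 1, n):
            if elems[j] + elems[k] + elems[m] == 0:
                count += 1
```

Time complexity: O(n^3).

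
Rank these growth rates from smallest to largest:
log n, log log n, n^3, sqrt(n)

Ordered by growth rate: log log n < log n < sqrt(n) < n^3.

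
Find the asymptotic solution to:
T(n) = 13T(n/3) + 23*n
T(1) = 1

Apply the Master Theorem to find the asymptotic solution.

a=13, b=3, f(n)=23*n. log_3(13) = 2.335. Case 1 of Master Theorem: T(n) = O(n^2.335).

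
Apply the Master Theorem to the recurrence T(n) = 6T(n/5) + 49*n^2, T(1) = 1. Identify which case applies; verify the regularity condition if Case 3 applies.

a=6, b=5, f(n)=49*n^2.
log_5(6) = 1.113 < 2.
f(n) = Omega(n^(1.113+epsilon)) for some epsilon > 0, so Case 3 is the candidate.
Regularity: a*f(n/b) = 6*49*(n/5)^2 = (6/25)*49*n^2 <= c*f(n) with c = 6/25 < 1. Satisfied.
Case 3: T(n) = Theta(n^2).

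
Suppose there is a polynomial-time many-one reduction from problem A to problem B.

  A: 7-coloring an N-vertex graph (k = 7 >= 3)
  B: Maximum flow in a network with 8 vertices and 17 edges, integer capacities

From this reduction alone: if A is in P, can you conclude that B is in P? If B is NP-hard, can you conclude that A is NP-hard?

A poly-time reduction A <=_p B transfers tractability DOWN (B easy => A easy) and hardness UP (A hard => B hard), not the reverse.
From A in P, the reduction alone does NOT give B in P: any problem in P trivially reduces to SAT, yet SAT is not known to be in P.
From B NP-hard, the reduction alone does NOT give A NP-hard: again, easy problems reduce to hard ones.
(Here in fact A is NP-complete and B is in P, so no such reduction is known -- its existence would imply P = NP; the analysis concerns only what the assumed reduction would or would not let you conclude.)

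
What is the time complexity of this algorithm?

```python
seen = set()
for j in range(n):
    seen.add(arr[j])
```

Time complexity: O(n).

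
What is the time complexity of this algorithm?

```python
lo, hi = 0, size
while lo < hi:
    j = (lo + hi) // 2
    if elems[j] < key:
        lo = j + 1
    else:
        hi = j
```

Time complexity: O(log n).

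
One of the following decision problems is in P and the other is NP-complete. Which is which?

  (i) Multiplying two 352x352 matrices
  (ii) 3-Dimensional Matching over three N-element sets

(i) is P: the schoolbook algorithm runs in O(n^3).
(ii) is NP-complete: one of Karp's 21 NP-complete problems.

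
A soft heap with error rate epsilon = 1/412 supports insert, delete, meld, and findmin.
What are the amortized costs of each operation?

Soft heaps (Chazelle) allow up to an epsilon = 1/412 fraction of elements to have corrupted (raised) keys. Insert is O(log(1/epsilon)) = O(log 412) amortized -- the structure maintains heap-ordered binary trees of rank bounded by O(log(1/epsilon)). Meld concatenates root lists: O(1) amortized. Delete and findmin are O(1) amortized.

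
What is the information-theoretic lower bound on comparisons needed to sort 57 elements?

There are 57! = 40526919504877216755680601905432322134980384796226602145184481280000000000000 possible orderings. Each comparison gives 1 bit. We need at least ceil(log_2(40526919504877216755680601905432322134980384796226602145184481280000000000000)) = 255 comparisons.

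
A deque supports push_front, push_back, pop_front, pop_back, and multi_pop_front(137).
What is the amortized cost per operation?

Assign 2 credits to each push operation. A pop uses 1 saved credit. multi_pop_front(137) uses up to 137 saved credits from previous pushes. Credits never go negative. Amortized cost is O(1).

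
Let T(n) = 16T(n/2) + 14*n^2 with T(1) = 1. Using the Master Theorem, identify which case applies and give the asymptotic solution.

a=16, b=2, f(n)=14*n^2.
log_2(16) = 4 > 2.
Since f(n) = O(n^2) is polynomially smaller than n^4, Case 1 applies.
T(n) = Theta(n^4).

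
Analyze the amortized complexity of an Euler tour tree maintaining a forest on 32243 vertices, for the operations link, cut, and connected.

An Euler tour tree stores each tree's Euler tour as a balanced BST keyed by tour position. On 32243 vertices: link concatenates two tours via O(1) splits/joins of size <= 2*32243 (O(log n)); cut splits the tour at the two occurrences of the edge (O(log n)); connected compares BST roots (O(log n) to find the root). All O(log n) amortized.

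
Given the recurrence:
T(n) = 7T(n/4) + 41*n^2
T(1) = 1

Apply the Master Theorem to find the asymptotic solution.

a=7, b=4, f(n)=41*n^2. log_4(7) = 1.404 < 2. Case 3: T(n) = O(n^2).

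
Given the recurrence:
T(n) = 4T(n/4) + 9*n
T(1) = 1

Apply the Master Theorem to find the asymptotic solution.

a=4, b=4, f(n)=9*n. log_4(4) = 1. Case 2: T(n) = O(n log n).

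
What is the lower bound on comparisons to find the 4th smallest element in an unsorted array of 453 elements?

Finding the 4th smallest of 453 elements requires Omega(n) comparisons. Every element must participate in at least one comparison; otherwise it could be the 4th smallest.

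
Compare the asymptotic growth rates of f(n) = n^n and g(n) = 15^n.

f(n) = n^n grows faster: n^n / 15^n = (n/15)^n -> infinity once n > 15.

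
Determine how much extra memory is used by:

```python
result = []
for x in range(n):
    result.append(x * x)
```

Space complexity: O(n).
Auxiliary storage grows linearly with the input size n in the worst case.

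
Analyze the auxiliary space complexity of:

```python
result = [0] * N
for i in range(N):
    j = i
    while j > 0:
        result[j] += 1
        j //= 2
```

Space complexity: O(n).
Auxiliary storage grows linearly with the input size n in the worst case.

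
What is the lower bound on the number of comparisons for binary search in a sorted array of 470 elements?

With 470 possible positions, we need at least ceil(log_2(470)) = 9 comparisons. Each comparison splits the remaining candidates by at most half.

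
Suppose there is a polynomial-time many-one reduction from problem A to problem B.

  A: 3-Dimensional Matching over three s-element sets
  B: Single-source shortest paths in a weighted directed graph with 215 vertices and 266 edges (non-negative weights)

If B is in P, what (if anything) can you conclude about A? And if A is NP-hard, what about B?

A poly-time reduction A <=_p B means any A-instance can be transformed to a B-instance in poly time.
If B is in P: compose the reduction with B's poly-time algorithm to solve A in poly time, so A is in P.
If A is NP-hard: every NP problem reduces to A, which reduces to B; composing reductions, every NP problem reduces to B, so B is NP-hard.
(Here in fact A is NP-complete and B is in P, so no such reduction is known -- its existence would imply P = NP; the analysis concerns only what the assumed reduction would or would not let you conclude.)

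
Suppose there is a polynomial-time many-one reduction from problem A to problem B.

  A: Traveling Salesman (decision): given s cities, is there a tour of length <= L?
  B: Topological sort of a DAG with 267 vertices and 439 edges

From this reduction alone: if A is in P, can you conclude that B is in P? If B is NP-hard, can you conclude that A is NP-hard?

A poly-time reduction A <=_p B transfers tractability DOWN (B easy => A easy) and hardness UP (A hard => B hard), not the reverse.
From A in P, the reduction alone does NOT give B in P: any problem in P trivially reduces to SAT, yet SAT is not known to be in P.
From B NP-hard, the reduction alone does NOT give A NP-hard: again, easy problems reduce to hard ones.
(Here in fact A is NP-complete and B is in P, so no such reduction is known -- its existence would imply P = NP; the analysis concerns only what the assumed reduction would or would not let you conclude.)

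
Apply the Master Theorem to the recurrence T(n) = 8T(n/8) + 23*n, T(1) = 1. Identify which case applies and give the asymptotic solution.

a=8, b=8, f(n)=23*n.
log_8(8) = 1, so n^(log_b(a)) = n.
f(n) = Theta(n), so Case 2 applies.
T(n) = Theta(n log n).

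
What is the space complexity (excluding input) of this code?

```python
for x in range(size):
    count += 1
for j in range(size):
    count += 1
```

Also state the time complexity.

Space complexity: O(1).
Only a constant amount of auxiliary storage is used; nothing grows with n.
Time complexity: O(n).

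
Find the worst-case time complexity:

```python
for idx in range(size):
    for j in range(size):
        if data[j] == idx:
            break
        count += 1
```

Time complexity: O(n^2).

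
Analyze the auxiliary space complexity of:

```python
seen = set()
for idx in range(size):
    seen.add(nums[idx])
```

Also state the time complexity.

Space complexity: O(n).
Auxiliary storage grows linearly with the input size n in the worst case.
Time complexity: O(n).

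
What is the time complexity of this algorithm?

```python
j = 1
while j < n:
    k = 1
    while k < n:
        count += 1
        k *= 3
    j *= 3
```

Time complexity: O(log^2 n).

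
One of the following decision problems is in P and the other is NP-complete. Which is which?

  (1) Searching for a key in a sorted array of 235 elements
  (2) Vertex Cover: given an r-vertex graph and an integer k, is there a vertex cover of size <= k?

(1) is P: binary search runs in O(log n).
(2) is NP-complete: one of Karp's 21 NP-complete problems (with k part of the input; for any fixed constant k it is in P).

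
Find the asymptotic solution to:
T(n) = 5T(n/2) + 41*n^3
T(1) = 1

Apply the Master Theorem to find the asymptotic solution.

a=5, b=2, f(n)=41*n^3. log_2(5) = 2.322 < 3. Case 3: T(n) = O(n^3).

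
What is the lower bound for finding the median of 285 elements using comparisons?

To find the median of 285 elements, every element must be compared at least once, so the lower bound is Omega(n). The BFPRT algorithm achieves O(n), making this tight.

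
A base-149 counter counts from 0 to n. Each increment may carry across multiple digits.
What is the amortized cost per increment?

Digit at position i changes every 149^i increments. Total digit changes over n increments: n * 149/(149-1) = O(n). Amortized: O(1).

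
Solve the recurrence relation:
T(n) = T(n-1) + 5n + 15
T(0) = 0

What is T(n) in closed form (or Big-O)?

Dominant term in sum is 5*sum(i, i=1..n) = 5*n*(n+1)/2 = O(n^2).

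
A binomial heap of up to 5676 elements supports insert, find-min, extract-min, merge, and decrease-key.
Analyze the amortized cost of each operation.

A binomial heap with n <= 5676 elements has at most floor(log_2 5676) + 1 = 13 trees. Using potential Phi = number of trees: Insert adds one tree, but cascading merges reduce count -- amortized O(1). Find-min reads the cached minimum pointer: O(1). Extract-min creates O(log n) new trees: O(log n). Merge combines tree lists: O(log n). Decrease-key sifts the element up its tree of height <= log n: O(log n).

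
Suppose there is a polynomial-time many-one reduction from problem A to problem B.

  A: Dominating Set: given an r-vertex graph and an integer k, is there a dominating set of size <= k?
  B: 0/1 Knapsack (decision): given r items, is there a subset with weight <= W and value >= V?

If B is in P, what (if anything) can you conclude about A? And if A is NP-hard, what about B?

A poly-time reduction A <=_p B means any A-instance can be transformed to a B-instance in poly time.
If B is in P: compose the reduction with B's poly-time algorithm to solve A in poly time, so A is in P.
If A is NP-hard: every NP problem reduces to A, which reduces to B; composing reductions, every NP problem reduces to B, so B is NP-hard.
(Here in fact A is NP-complete and B is NP-complete.)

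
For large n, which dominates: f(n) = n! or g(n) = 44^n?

f(n) = n! grows faster: n!/44^n -> infinity by Stirling.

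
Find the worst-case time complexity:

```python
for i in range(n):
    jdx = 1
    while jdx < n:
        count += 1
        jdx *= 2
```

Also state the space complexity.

Time complexity: O(n log n).
Space complexity: O(1).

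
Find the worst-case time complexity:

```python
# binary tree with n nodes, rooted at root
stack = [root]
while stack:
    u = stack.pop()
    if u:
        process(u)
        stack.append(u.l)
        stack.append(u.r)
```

Time complexity: O(n).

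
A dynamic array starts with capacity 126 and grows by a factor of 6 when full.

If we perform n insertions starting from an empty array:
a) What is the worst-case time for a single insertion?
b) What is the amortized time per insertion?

(a) Worst-case single insertion: O(n) -- when the array is full at capacity c, the resize copies all c elements, and c can be Theta(n).
(b) Resizes happen at sizes 126, 756, 4536, ... Total copy cost for n insertions: 126 + 756 + ... = O(n) (geometric series with ratio 1/6). Amortized cost per insertion: O(n)/n = O(1).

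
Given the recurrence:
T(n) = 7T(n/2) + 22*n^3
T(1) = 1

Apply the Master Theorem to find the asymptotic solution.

a=7, b=2, f(n)=22*n^3. log_2(7) = 2.807 < 3. Case 3: T(n) = O(n^3).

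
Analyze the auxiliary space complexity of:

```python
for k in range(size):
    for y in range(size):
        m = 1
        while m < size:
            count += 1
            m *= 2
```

Space complexity: O(1).
Only a constant amount of auxiliary storage is used; nothing grows with n.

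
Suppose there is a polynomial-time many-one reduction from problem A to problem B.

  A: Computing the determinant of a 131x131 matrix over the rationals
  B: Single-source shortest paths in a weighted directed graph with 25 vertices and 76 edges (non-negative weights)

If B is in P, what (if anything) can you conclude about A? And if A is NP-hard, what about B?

A poly-time reduction A <=_p B means any A-instance can be transformed to a B-instance in poly time.
If B is in P: compose the reduction with B's poly-time algorithm to solve A in poly time, so A is in P.
If A is NP-hard: every NP problem reduces to A, which reduces to B; composing reductions, every NP problem reduces to B, so B is NP-hard.
(Here in fact A is P and B is P.)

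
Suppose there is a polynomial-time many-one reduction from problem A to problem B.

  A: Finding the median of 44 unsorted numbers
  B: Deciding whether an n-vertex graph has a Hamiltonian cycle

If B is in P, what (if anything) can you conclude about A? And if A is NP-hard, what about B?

A poly-time reduction A <=_p B means any A-instance can be transformed to a B-instance in poly time.
If B is in P: compose the reduction with B's poly-time algorithm to solve A in poly time, so A is in P.
If A is NP-hard: every NP problem reduces to A, which reduces to B; composing reductions, every NP problem reduces to B, so B is NP-hard.
(Here in fact A is P and B is NP-complete.)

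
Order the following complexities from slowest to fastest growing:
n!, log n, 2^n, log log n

Ordered by growth rate: log log n < log n < 2^n < n!.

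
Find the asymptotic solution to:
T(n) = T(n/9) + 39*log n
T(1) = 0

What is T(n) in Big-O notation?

Each of the log_9(n) levels adds O(log n). T(n) = O(log^2 n).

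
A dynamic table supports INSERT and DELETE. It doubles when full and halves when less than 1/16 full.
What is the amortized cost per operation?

Using potential function Phi = |2*num_items - table_size| when load > 1/2, and Phi = table_size/2 - num_items otherwise. The gap of 1/16 vs 1/2 for shrinking prevents thrashing. Both insert and delete have O(1) amortized cost.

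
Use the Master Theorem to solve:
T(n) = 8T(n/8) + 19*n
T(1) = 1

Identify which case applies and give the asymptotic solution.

a=8, b=8, f(n)=19*n.
log_8(8) = 1, so n^(log_b(a)) = n.
f(n) = Theta(n), so Case 2 applies.
T(n) = Theta(n log n).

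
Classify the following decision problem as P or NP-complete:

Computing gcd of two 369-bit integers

This problem is in P: the Euclidean algorithm runs in polynomial time in the bit-length.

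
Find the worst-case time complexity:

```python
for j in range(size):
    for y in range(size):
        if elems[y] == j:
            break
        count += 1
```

Time complexity: O(n^2).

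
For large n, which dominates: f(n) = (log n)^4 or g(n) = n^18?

g(n) = n^18 grows faster: any positive polynomial dominates any polylog.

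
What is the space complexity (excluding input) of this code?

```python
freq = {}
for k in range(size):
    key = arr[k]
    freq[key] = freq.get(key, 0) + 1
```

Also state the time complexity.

Space complexity: O(n).
Auxiliary storage grows linearly with the input size n in the worst case.
Time complexity: O(n).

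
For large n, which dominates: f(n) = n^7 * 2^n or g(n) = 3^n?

g(n) = 3^n grows faster: 3^n / (n^7 2^n) = (3/2)^n / n^7 -> infinity since 3/2 > 1.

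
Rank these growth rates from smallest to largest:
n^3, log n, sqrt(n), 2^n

Ordered by growth rate: log n < sqrt(n) < n^3 < 2^n.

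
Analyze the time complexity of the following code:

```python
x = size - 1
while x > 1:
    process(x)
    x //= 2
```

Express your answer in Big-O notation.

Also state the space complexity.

Time complexity: O(log n).
Space complexity: O(1).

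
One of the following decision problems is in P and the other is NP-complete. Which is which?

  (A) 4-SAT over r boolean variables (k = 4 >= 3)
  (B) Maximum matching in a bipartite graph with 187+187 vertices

(A) is NP-complete: 3-SAT is NP-complete (Cook-Levin); k-SAT for k>=3 reduces from 3-SAT.
(B) is P: Hopcroft-Karp runs in O(E sqrt(V)).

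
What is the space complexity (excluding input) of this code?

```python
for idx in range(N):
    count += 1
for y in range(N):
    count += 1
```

Space complexity: O(1).
Only a constant amount of auxiliary storage is used; nothing grows with n.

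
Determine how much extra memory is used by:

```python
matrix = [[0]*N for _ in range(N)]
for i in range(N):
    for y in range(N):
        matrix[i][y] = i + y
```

Space complexity: O(n^2).
A 2D structure of size n x n is allocated.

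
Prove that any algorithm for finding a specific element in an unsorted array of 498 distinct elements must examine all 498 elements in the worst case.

Adversary argument: if the algorithm examines fewer than 498 elements, the adversary places the target in an unexamined position. The algorithm cannot distinguish 'not present' from 'in unexamined position'.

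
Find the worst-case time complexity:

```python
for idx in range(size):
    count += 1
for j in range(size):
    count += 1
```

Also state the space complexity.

Time complexity: O(n).
Space complexity: O(1).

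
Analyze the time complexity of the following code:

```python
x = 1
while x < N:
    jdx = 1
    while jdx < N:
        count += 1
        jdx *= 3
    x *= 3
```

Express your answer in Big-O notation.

Time complexity: O(log^2 n).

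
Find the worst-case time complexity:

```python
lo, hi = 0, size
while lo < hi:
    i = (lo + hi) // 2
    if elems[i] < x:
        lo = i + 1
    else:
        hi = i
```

Time complexity: O(log n).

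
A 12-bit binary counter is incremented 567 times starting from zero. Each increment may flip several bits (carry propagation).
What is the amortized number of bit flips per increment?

Bit i flips on every 2^i-th increment, so over 567 increments bit i flips floor(567/2^i) times. Summing over i: total flips < 2 * 567. Amortized: < 2 = O(1) per increment.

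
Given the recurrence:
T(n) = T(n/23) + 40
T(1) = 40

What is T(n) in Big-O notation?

Each step divides n by 23 and adds 40. After log_23(n) steps, T(n) = O(log n).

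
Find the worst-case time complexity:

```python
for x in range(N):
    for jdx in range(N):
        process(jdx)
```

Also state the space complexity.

Time complexity: O(n^2).
Space complexity: O(1).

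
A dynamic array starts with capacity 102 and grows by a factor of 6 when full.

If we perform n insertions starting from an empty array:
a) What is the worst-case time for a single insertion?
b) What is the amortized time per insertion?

(a) Worst-case single insertion: O(n) -- when the array is full at capacity c, the resize copies all c elements, and c can be Theta(n).
(b) Resizes happen at sizes 102, 612, 3672, ... Total copy cost for n insertions: 102 + 612 + ... = O(n) (geometric series with ratio 1/6). Amortized cost per insertion: O(n)/n = O(1).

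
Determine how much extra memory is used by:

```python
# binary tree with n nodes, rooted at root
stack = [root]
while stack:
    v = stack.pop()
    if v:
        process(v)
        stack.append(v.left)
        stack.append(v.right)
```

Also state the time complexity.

Space complexity: O(n).
Auxiliary storage grows linearly with the input size n in the worst case.
Time complexity: O(n).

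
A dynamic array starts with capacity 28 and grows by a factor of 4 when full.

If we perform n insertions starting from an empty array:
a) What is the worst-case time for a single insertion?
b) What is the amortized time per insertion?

(a) Worst-case single insertion: O(n) -- when the array is full at capacity c, the resize copies all c elements, and c can be Theta(n).
(b) Resizes happen at sizes 28, 112, 448, ... Total copy cost for n insertions: 28 + 112 + ... = O(n) (geometric series with ratio 1/4). Amortized cost per insertion: O(n)/n = O(1).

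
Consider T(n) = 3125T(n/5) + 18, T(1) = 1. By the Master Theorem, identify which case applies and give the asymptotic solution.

a=3125, b=5, f(n)=18.
log_5(3125) = 5 > 0.
Since f(n) = O(n^0) is polynomially smaller than n^5, Case 1 applies.
T(n) = Theta(n^5).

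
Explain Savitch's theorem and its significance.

Savitch's theorem states that NSPACE(f(n)) is contained in DSPACE(f(n)^2) for f(n) >= log n. In particular, NPSPACE = PSPACE, meaning nondeterminism does not significantly help for space-bounded computation. This contrasts with time, where we do not know if P = NP.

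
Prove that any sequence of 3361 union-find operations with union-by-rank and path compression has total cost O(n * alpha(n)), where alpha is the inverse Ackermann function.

Using Tarjan's analysis with rank-based potential function. Union-by-rank keeps tree height O(log n). Path compression flattens paths during find. For n = 3361 operations, total cost is O(n * alpha(n)), effectively O(n) since alpha grows incredibly slowly.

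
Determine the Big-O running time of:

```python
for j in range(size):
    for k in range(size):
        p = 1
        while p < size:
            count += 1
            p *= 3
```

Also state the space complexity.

Time complexity: O(n^2 log n).
Space complexity: O(1).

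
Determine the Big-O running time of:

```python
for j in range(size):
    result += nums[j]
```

Time complexity: O(n).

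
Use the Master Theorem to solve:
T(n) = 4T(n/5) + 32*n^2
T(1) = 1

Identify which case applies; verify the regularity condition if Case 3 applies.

a=4, b=5, f(n)=32*n^2.
log_5(4) = 0.8614 < 2.
f(n) = Omega(n^(0.8614+epsilon)) for some epsilon > 0, so Case 3 is the candidate.
Regularity: a*f(n/b) = 4*32*(n/5)^2 = (4/25)*32*n^2 <= c*f(n) with c = 4/25 < 1. Satisfied.
Case 3: T(n) = Theta(n^2).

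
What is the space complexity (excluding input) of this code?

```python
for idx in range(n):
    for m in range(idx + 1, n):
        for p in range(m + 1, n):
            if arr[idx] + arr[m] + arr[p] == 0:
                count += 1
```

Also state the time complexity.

Space complexity: O(1).
Only a constant amount of auxiliary storage is used; nothing grows with n.
Time complexity: O(n^3).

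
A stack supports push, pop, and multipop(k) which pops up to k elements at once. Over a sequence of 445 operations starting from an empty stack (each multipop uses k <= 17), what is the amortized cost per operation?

Each element is pushed exactly once and popped at most once (whether by pop or as part of a multipop). So the total number of individual pops over the whole sequence is at most the number of pushes, which is at most 445. Total work <= 2 * 445, hence O(1) amortized per operation.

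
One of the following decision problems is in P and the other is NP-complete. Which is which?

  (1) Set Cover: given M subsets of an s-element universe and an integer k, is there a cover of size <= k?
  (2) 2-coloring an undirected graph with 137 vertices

(1) is NP-complete: one of Karp's 21 NP-complete problems (with k part of the input).
(2) is P: 2-coloring is bipartiteness testing via BFS, O(V+E).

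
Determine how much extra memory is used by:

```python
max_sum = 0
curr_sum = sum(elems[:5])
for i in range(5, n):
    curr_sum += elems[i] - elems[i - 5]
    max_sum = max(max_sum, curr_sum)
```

Space complexity: O(1).
Only a constant amount of auxiliary storage is used; nothing grows with n.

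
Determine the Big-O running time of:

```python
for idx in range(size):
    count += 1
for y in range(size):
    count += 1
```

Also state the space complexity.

Time complexity: O(n).
Space complexity: O(1).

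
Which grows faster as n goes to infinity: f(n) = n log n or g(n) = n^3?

g(n) = n^3 grows faster: n^3 / (n log n) = n^2/log n -> infinity.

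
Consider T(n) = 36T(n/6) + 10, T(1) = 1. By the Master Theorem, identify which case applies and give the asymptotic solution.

a=36, b=6, f(n)=10.
log_6(36) = 2 > 0.
Since f(n) = O(n^0) is polynomially smaller than n^2, Case 1 applies.
T(n) = Theta(n^2).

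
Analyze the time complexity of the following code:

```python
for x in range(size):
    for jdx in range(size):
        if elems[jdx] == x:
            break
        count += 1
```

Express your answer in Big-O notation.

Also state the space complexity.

Time complexity: O(n^2).
Space complexity: O(1).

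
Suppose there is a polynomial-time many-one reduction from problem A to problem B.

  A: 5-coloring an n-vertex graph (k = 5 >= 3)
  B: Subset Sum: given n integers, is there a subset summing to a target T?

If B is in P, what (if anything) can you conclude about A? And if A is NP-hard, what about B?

A poly-time reduction A <=_p B means any A-instance can be transformed to a B-instance in poly time.
If B is in P: compose the reduction with B's poly-time algorithm to solve A in poly time, so A is in P.
If A is NP-hard: every NP problem reduces to A, which reduces to B; composing reductions, every NP problem reduces to B, so B is NP-hard.
(Here in fact A is NP-complete and B is NP-complete.)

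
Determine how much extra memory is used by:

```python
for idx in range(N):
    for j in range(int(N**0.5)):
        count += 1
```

Space complexity: O(1).
Only a constant amount of auxiliary storage is used; nothing grows with n.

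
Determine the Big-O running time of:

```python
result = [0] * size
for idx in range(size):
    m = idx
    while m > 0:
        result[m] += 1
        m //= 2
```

Time complexity: O(n log n).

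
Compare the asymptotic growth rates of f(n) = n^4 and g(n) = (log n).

f(n) = n^4 grows faster: any positive polynomial dominates any polylog.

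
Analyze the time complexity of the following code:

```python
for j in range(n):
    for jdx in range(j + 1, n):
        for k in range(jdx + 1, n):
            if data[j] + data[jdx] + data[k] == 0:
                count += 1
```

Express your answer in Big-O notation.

Time complexity: O(n^3).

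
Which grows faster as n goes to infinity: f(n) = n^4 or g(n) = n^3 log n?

f(n) = n^4 grows faster: n^4 / (n^3 log n) = n/log n -> infinity.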